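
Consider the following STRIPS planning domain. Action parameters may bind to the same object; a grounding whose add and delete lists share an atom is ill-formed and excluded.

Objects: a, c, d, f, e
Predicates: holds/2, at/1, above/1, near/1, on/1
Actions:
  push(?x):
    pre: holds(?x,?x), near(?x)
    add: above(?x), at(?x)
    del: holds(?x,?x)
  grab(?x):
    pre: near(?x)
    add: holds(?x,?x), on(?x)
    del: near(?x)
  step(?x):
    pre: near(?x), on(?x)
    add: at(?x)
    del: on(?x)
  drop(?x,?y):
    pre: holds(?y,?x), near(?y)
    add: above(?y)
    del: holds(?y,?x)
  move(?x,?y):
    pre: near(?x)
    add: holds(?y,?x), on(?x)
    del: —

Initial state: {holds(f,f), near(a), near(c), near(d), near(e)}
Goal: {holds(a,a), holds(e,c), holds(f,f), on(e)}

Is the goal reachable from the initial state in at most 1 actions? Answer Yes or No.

No

1. grab(a)  →  {holds(a,a), holds(f,f), near(c), near(d), near(e), on(a)}
2. grab(e)  →  {holds(a,a), holds(e,e), holds(f,f), near(c), near(d), on(a), on(e)}
3. move(c,e)  →  {holds(a,a), holds(e,c), holds(e,e), holds(f,f), near(c), near(d), on(a), on(c), on(e)}
optimal plan length = 3; 3 > 1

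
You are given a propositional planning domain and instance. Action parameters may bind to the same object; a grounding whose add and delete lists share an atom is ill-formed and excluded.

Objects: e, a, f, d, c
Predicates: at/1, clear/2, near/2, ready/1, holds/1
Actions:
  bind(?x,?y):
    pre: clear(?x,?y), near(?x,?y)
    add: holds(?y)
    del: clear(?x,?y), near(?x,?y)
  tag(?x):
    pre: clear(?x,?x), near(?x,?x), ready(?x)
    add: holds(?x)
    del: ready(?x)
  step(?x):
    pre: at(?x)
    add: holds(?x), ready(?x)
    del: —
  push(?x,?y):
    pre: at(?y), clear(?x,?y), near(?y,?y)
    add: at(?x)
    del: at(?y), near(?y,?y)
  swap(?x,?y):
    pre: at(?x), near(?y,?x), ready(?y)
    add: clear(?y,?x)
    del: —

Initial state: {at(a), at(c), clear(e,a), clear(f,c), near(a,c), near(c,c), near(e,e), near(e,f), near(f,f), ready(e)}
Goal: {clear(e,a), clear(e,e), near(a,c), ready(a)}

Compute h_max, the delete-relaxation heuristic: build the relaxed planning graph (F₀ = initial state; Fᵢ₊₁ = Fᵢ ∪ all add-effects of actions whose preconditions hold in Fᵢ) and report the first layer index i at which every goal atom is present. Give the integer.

F0 = init (10 atoms)
F1 = F0 ∪ {at(f), holds(a), holds(c), ready(a), ready(c)}  (15 atoms)
F2 = F1 ∪ {clear(a,c), clear(c,c), clear(e,f), holds(f), ready(f)}  (20 atoms)
F3 = F2 ∪ {at(e), clear(f,f)}  (22 atoms)
F4 = F3 ∪ {clear(e,e), holds(e)}  (24 atoms)
goal ⊆ F4  ⇒  h_max = 4

4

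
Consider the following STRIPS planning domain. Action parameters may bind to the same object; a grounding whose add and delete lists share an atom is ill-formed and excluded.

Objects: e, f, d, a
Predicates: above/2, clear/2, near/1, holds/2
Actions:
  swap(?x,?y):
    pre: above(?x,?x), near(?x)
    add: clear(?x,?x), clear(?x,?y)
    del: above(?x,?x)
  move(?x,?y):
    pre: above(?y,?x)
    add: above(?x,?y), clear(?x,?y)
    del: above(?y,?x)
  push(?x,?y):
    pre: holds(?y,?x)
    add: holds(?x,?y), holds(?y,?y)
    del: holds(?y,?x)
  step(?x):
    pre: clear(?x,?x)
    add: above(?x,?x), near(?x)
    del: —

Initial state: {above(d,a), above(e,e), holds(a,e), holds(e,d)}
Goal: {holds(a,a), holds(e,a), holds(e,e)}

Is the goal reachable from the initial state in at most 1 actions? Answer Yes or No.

1. push(e,a)  →  {above(d,a), above(e,e), holds(a,a), holds(e,a), holds(e,d)}
2. push(d,e)  →  {above(d,a), above(e,e), holds(a,a), holds(d,e), holds(e,a), holds(e,e)}
optimal plan length = 2; 2 > 1

No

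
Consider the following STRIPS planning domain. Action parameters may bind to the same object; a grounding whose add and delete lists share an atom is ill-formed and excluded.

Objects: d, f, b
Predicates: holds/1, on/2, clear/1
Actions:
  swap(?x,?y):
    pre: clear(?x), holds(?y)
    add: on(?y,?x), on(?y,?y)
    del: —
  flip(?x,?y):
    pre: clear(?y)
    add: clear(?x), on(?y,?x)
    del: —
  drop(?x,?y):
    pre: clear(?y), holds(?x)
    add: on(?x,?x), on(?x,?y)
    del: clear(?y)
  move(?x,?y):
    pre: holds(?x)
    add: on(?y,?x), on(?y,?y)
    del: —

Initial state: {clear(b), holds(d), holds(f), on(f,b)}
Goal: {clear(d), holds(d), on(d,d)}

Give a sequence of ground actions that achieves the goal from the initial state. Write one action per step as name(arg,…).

swap(b,d); flip(d,b)

1. swap(b,d)  →  {clear(b), holds(d), holds(f), on(d,b), on(d,d), on(f,b)}
2. flip(d,b)  →  {clear(b), clear(d), holds(d), holds(f), on(b,d), on(d,b), on(d,d), on(f,b)}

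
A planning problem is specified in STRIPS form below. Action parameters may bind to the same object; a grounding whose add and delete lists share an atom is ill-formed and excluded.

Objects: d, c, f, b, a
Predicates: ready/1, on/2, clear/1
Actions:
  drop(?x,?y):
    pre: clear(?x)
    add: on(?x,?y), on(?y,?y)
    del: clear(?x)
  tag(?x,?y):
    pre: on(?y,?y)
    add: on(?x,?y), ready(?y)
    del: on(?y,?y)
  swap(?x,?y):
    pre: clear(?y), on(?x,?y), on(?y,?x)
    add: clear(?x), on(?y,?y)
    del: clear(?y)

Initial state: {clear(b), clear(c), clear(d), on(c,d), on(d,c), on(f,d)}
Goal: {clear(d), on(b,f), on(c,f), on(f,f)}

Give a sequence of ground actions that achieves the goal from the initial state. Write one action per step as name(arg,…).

drop(c,f); drop(b,f)

1. drop(c,f)  →  {clear(b), clear(d), on(c,d), on(c,f), on(d,c), on(f,d), on(f,f)}
2. drop(b,f)  →  {clear(d), on(b,f), on(c,d), on(c,f), on(d,c), on(f,d), on(f,f)}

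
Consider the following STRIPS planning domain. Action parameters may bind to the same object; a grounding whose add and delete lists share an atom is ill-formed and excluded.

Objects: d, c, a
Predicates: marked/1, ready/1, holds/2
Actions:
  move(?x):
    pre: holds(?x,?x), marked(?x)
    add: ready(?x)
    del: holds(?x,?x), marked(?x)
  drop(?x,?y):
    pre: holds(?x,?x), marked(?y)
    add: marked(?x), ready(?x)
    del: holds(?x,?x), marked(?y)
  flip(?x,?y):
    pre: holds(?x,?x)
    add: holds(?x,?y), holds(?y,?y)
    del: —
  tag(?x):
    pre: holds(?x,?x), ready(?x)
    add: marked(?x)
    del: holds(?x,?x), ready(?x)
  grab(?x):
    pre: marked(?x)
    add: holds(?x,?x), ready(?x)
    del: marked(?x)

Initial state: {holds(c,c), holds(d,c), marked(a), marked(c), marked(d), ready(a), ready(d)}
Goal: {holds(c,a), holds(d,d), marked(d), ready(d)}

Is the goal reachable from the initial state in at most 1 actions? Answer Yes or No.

No

1. flip(c,d)  →  {holds(c,c), holds(c,d), holds(d,c), holds(d,d), marked(a), marked(c), marked(d), ready(a), ready(d)}
2. flip(c,a)  →  {holds(a,a), holds(c,a), holds(c,c), holds(c,d), holds(d,c), holds(d,d), marked(a), marked(c), marked(d), ready(a), ready(d)}
optimal plan length = 2; 2 > 1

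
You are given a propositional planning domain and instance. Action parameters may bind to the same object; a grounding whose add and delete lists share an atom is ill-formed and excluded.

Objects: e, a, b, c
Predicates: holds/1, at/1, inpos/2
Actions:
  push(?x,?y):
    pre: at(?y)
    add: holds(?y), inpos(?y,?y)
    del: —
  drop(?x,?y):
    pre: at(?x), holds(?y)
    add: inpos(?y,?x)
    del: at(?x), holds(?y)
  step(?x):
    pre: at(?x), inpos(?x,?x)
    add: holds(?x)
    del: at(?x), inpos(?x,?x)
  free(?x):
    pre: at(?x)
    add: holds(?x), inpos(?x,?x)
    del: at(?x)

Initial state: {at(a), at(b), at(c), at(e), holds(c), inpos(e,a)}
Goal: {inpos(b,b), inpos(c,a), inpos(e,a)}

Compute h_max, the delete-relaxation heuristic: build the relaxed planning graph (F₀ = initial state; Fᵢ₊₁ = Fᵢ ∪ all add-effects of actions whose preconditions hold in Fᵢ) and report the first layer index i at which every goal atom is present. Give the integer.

F0 = init (6 atoms)
F1 = F0 ∪ {holds(a), holds(b), holds(e), inpos(a,a), inpos(b,b), inpos(c,a), inpos(c,b), inpos(c,c), inpos(c,e), inpos(e,e)}  (16 atoms)
goal ⊆ F1  ⇒  h_max = 1

1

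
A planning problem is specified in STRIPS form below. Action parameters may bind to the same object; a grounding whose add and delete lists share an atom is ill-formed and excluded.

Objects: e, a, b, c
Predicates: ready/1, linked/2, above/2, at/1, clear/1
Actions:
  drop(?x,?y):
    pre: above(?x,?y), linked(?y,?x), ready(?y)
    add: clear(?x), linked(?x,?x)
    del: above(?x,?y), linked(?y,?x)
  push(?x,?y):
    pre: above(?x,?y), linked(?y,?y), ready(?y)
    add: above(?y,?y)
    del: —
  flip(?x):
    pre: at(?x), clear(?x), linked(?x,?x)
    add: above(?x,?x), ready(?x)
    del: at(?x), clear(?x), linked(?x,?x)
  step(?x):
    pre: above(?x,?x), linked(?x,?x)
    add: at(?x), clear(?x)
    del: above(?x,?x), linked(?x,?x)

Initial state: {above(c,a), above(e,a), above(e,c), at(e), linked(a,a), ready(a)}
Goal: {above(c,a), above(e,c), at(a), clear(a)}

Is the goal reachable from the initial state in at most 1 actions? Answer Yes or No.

No

1. push(e,a)  →  {above(a,a), above(c,a), above(e,a), above(e,c), at(e), linked(a,a), ready(a)}
2. step(a)  →  {above(c,a), above(e,a), above(e,c), at(a), at(e), clear(a), ready(a)}
optimal plan length = 2; 2 > 1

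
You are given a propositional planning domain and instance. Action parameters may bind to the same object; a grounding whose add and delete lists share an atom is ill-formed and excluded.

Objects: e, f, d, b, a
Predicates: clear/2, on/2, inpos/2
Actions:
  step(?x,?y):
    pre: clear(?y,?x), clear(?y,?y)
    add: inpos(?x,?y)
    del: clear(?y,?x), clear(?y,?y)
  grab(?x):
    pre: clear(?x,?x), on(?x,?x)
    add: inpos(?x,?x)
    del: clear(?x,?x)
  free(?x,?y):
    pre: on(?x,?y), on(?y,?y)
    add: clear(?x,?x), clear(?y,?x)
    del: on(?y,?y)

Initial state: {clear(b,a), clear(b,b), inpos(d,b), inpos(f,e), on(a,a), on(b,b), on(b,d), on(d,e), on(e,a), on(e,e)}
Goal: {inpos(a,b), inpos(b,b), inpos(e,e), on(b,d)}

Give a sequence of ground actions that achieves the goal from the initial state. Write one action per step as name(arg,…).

step(b,b); free(e,e); step(e,e); free(b,b); step(a,b)

1. step(b,b)  →  {clear(b,a), inpos(b,b), inpos(d,b), inpos(f,e), on(a,a), on(b,b), on(b,d), on(d,e), on(e,a), on(e,e)}
2. free(e,e)  →  {clear(b,a), clear(e,e), inpos(b,b), inpos(d,b), inpos(f,e), on(a,a), on(b,b), on(b,d), on(d,e), on(e,a)}
3. step(e,e)  →  {clear(b,a), inpos(b,b), inpos(d,b), inpos(e,e), inpos(f,e), on(a,a), on(b,b), on(b,d), on(d,e), on(e,a)}
4. free(b,b)  →  {clear(b,a), clear(b,b), inpos(b,b), inpos(d,b), inpos(e,e), inpos(f,e), on(a,a), on(b,d), on(d,e), on(e,a)}
5. step(a,b)  →  {inpos(a,b), inpos(b,b), inpos(d,b), inpos(e,e), inpos(f,e), on(a,a), on(b,d), on(d,e), on(e,a)}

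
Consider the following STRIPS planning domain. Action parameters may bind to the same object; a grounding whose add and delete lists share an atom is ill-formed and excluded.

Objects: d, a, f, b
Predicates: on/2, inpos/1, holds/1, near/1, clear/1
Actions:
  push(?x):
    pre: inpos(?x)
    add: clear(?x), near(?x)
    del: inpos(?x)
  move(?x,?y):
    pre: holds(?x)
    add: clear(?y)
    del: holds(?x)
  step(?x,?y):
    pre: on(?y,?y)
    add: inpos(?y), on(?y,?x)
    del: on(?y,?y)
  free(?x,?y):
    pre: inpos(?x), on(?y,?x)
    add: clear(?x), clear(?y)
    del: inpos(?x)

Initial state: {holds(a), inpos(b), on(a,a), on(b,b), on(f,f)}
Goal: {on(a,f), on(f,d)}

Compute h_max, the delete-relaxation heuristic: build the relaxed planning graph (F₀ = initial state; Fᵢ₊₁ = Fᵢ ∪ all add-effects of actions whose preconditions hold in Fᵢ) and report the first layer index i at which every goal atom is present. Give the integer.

F0 = init (5 atoms)
F1 = F0 ∪ {clear(a), clear(b), clear(d), clear(f), inpos(a), inpos(f), near(b), on(a,b), on(a,d), on(a,f), on(b,a), on(b,d), on(b,f), on(f,a), on(f,b), on(f,d)}  (21 atoms)
goal ⊆ F1  ⇒  h_max = 1

1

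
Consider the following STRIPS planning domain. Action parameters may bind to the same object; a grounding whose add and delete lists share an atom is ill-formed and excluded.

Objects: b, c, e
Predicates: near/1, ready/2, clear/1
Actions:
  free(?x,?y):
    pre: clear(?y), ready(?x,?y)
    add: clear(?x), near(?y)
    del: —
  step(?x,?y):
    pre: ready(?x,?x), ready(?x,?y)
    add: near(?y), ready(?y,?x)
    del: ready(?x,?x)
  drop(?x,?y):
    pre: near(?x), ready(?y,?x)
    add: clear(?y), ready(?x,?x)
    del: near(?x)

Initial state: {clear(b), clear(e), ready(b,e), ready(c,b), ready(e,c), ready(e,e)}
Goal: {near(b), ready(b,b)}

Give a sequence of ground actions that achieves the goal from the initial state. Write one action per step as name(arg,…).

1. free(c,b)  →  {clear(b), clear(c), clear(e), near(b), ready(b,e), ready(c,b), ready(e,c), ready(e,e)}
2. drop(b,c)  →  {clear(b), clear(c), clear(e), ready(b,b), ready(b,e), ready(c,b), ready(e,c), ready(e,e)}
3. free(b,b)  →  {clear(b), clear(c), clear(e), near(b), ready(b,b), ready(b,e), ready(c,b), ready(e,c), ready(e,e)}

free(c,b); drop(b,c); free(b,b)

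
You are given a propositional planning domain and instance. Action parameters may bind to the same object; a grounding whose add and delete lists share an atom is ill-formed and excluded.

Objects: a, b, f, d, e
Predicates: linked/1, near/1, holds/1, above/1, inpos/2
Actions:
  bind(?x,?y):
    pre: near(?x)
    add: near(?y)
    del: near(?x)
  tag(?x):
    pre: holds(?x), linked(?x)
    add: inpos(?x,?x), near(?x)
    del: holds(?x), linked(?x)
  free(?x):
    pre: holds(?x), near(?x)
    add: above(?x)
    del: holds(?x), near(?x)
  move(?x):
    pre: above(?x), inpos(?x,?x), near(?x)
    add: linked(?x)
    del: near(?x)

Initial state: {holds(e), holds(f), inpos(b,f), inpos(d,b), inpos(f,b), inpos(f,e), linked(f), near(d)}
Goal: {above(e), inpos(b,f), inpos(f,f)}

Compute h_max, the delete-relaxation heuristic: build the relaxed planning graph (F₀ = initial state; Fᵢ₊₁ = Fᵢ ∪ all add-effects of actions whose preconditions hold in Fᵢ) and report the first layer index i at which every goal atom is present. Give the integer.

2

F0 = init (8 atoms)
F1 = F0 ∪ {inpos(f,f), near(a), near(b), near(e), near(f)}  (13 atoms)
F2 = F1 ∪ {above(e), above(f)}  (15 atoms)
goal ⊆ F2  ⇒  h_max = 2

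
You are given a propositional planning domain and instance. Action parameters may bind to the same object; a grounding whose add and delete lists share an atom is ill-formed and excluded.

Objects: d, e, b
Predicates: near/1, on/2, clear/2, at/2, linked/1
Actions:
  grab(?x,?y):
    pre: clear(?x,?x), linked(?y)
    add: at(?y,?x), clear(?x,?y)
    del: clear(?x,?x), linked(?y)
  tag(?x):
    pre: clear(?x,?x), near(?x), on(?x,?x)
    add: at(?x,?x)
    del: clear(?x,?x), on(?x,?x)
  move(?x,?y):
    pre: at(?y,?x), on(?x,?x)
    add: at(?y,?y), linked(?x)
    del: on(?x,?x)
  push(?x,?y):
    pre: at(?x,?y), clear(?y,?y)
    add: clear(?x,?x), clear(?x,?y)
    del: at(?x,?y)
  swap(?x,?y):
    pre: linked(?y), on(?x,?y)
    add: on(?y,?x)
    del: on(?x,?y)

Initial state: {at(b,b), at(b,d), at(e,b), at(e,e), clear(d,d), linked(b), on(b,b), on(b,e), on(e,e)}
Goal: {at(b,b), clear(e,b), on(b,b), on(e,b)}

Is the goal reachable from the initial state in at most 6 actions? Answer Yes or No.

Yes

1. move(e,e)  →  {at(b,b), at(b,d), at(e,b), at(e,e), clear(d,d), linked(b), linked(e), on(b,b), on(b,e)}
2. push(b,d)  →  {at(b,b), at(e,b), at(e,e), clear(b,b), clear(b,d), clear(d,d), linked(b), linked(e), on(b,b), on(b,e)}
3. push(e,b)  →  {at(b,b), at(e,e), clear(b,b), clear(b,d), clear(d,d), clear(e,b), clear(e,e), linked(b), linked(e), on(b,b), on(b,e)}
4. swap(b,e)  →  {at(b,b), at(e,e), clear(b,b), clear(b,d), clear(d,d), clear(e,b), clear(e,e), linked(b), linked(e), on(b,b), on(e,b)}
optimal plan length = 4; 4 ≤ 6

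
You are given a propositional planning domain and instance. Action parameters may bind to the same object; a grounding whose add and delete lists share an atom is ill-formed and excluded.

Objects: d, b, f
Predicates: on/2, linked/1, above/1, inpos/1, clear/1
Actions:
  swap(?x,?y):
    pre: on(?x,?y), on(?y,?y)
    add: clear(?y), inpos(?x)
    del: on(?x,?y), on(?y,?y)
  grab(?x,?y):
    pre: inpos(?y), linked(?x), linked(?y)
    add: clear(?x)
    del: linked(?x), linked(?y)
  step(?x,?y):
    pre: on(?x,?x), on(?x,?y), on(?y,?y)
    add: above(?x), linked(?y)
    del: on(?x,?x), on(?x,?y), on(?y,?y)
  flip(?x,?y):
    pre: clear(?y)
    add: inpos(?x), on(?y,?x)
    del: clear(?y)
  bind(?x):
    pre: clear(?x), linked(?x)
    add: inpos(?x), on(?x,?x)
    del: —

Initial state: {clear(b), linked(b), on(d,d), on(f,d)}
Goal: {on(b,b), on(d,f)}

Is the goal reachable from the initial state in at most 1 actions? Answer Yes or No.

No

1. swap(d,d)  →  {clear(b), clear(d), inpos(d), linked(b), on(f,d)}
2. flip(b,b)  →  {clear(d), inpos(b), inpos(d), linked(b), on(b,b), on(f,d)}
3. flip(f,d)  →  {inpos(b), inpos(d), inpos(f), linked(b), on(b,b), on(d,f), on(f,d)}
optimal plan length = 3; 3 > 1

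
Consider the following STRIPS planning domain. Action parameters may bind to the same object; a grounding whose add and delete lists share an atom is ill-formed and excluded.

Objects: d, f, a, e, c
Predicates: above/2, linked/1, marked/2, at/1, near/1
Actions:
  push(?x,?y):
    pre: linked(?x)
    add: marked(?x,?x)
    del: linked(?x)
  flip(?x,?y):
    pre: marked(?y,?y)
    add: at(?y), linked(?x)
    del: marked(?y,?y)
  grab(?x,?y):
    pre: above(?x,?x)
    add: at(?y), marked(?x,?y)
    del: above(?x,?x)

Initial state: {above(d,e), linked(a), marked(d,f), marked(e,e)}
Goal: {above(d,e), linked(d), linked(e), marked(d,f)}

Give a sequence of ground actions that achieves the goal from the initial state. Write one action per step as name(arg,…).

push(a,d); flip(d,a); flip(e,e)

1. push(a,d)  →  {above(d,e), marked(a,a), marked(d,f), marked(e,e)}
2. flip(d,a)  →  {above(d,e), at(a), linked(d), marked(d,f), marked(e,e)}
3. flip(e,e)  →  {above(d,e), at(a), at(e), linked(d), linked(e), marked(d,f)}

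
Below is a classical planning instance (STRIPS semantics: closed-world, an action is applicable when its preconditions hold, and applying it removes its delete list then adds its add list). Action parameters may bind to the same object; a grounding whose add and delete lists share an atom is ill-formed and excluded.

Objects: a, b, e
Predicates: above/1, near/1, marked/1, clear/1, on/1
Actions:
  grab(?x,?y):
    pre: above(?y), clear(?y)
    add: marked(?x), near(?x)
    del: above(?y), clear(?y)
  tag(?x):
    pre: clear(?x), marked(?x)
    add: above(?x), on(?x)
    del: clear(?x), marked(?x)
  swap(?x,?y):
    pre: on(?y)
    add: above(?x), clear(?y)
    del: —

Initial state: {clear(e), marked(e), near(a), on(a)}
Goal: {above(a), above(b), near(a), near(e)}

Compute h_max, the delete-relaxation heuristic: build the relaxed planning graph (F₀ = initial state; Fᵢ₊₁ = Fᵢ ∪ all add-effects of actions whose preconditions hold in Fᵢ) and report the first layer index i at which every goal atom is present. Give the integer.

2

F0 = init (4 atoms)
F1 = F0 ∪ {above(a), above(b), above(e), clear(a), on(e)}  (9 atoms)
F2 = F1 ∪ {marked(a), marked(b), near(b), near(e)}  (13 atoms)
goal ⊆ F2  ⇒  h_max = 2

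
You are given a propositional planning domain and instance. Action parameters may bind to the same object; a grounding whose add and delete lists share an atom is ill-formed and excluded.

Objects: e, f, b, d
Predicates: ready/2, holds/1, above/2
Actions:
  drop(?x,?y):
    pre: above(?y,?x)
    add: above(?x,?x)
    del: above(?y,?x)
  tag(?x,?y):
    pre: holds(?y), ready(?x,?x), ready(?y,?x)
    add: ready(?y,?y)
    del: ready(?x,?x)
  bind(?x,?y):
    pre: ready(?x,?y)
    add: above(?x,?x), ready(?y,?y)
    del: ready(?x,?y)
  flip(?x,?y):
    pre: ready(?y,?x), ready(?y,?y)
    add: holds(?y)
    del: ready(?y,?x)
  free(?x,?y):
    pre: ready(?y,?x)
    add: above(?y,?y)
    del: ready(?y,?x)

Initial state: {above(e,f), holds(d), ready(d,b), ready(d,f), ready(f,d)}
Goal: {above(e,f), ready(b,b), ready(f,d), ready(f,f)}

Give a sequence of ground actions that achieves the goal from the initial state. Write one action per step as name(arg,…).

1. bind(d,f)  →  {above(d,d), above(e,f), holds(d), ready(d,b), ready(f,d), ready(f,f)}
2. bind(d,b)  →  {above(d,d), above(e,f), holds(d), ready(b,b), ready(f,d), ready(f,f)}

bind(d,f); bind(d,b)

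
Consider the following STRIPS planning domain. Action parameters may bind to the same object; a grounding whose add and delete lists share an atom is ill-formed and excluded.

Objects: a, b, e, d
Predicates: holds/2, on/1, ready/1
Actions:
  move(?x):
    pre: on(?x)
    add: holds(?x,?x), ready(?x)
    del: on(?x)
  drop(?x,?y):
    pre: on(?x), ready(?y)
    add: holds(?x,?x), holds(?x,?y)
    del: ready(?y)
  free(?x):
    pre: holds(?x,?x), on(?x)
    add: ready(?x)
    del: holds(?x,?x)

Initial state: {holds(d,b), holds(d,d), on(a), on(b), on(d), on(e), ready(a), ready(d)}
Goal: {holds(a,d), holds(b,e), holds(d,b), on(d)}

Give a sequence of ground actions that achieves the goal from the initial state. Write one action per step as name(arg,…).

1. move(e)  →  {holds(d,b), holds(d,d), holds(e,e), on(a), on(b), on(d), ready(a), ready(d), ready(e)}
2. drop(a,d)  →  {holds(a,a), holds(a,d), holds(d,b), holds(d,d), holds(e,e), on(a), on(b), on(d), ready(a), ready(e)}
3. drop(b,e)  →  {holds(a,a), holds(a,d), holds(b,b), holds(b,e), holds(d,b), holds(d,d), holds(e,e), on(a), on(b), on(d), ready(a)}

move(e); drop(a,d); drop(b,e)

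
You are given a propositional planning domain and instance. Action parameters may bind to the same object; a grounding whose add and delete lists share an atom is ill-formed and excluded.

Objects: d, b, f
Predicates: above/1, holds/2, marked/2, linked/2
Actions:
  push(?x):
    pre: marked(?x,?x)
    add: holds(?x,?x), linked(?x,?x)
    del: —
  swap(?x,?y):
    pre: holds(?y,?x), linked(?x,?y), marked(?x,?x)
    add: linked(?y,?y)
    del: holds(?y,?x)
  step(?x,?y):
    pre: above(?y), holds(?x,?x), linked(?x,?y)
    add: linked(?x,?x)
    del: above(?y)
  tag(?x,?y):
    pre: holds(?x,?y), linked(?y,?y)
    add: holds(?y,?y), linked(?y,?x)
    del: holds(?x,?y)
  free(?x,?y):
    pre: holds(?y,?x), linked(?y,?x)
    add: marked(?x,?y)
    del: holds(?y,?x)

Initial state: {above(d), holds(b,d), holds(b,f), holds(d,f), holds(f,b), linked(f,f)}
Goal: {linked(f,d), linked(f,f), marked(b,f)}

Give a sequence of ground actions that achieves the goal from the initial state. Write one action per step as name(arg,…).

1. tag(d,f)  →  {above(d), holds(b,d), holds(b,f), holds(f,b), holds(f,f), linked(f,d), linked(f,f)}
2. tag(b,f)  →  {above(d), holds(b,d), holds(f,b), holds(f,f), linked(f,b), linked(f,d), linked(f,f)}
3. free(b,f)  →  {above(d), holds(b,d), holds(f,f), linked(f,b), linked(f,d), linked(f,f), marked(b,f)}

tag(d,f); tag(b,f); free(b,f)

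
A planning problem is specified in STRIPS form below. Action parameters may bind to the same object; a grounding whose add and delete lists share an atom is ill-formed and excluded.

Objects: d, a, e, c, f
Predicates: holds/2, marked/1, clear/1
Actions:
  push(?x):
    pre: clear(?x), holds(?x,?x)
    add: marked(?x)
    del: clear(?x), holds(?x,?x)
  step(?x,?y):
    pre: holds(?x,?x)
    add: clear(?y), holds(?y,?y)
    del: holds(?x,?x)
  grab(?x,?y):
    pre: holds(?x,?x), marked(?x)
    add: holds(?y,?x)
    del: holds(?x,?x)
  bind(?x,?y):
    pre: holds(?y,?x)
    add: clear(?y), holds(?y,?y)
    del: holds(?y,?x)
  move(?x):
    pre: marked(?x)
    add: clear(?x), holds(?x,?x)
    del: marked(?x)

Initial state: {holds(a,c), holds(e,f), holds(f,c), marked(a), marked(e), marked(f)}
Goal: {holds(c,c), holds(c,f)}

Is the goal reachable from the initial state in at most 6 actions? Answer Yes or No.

1. bind(c,a)  →  {clear(a), holds(a,a), holds(e,f), holds(f,c), marked(a), marked(e), marked(f)}
2. step(a,c)  →  {clear(a), clear(c), holds(c,c), holds(e,f), holds(f,c), marked(a), marked(e), marked(f)}
3. bind(c,f)  →  {clear(a), clear(c), clear(f), holds(c,c), holds(e,f), holds(f,f), marked(a), marked(e), marked(f)}
4. grab(f,c)  →  {clear(a), clear(c), clear(f), holds(c,c), holds(c,f), holds(e,f), marked(a), marked(e), marked(f)}
optimal plan length = 4; 4 ≤ 6

Yes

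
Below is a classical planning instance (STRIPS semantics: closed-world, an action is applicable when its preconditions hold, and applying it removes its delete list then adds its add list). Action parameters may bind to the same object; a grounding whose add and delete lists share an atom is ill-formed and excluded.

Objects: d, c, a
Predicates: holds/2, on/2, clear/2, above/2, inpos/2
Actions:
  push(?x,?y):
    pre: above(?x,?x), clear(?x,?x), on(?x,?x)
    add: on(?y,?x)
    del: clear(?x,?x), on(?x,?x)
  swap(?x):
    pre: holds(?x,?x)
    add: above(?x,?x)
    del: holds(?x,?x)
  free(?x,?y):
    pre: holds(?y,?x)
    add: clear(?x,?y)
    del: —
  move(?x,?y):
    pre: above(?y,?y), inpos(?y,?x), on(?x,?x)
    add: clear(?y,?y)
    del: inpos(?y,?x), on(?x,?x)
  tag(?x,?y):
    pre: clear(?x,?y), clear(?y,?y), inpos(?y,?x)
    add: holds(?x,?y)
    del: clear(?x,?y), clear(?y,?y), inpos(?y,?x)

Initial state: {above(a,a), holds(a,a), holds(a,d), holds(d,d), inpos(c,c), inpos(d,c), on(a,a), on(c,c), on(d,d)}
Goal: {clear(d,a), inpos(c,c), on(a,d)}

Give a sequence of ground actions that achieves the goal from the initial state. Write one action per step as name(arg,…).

swap(d); free(d,a); move(c,d); push(d,a)

1. swap(d)  →  {above(a,a), above(d,d), holds(a,a), holds(a,d), inpos(c,c), inpos(d,c), on(a,a), on(c,c), on(d,d)}
2. free(d,a)  →  {above(a,a), above(d,d), clear(d,a), holds(a,a), holds(a,d), inpos(c,c), inpos(d,c), on(a,a), on(c,c), on(d,d)}
3. move(c,d)  →  {above(a,a), above(d,d), clear(d,a), clear(d,d), holds(a,a), holds(a,d), inpos(c,c), on(a,a), on(d,d)}
4. push(d,a)  →  {above(a,a), above(d,d), clear(d,a), holds(a,a), holds(a,d), inpos(c,c), on(a,a), on(a,d)}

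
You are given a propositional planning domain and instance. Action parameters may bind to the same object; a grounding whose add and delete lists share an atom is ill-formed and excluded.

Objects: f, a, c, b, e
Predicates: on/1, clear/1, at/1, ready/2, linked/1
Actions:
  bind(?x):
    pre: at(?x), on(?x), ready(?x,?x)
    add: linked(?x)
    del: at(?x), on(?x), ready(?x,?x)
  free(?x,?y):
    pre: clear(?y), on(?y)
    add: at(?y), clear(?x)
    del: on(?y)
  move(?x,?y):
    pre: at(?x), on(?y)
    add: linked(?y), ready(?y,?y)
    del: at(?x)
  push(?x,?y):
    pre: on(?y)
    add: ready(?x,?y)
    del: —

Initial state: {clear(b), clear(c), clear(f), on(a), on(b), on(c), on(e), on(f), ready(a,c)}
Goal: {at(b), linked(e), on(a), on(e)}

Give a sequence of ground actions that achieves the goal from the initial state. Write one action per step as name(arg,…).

free(f,f); free(f,b); move(f,e)

1. free(f,f)  →  {at(f), clear(b), clear(c), clear(f), on(a), on(b), on(c), on(e), ready(a,c)}
2. free(f,b)  →  {at(b), at(f), clear(b), clear(c), clear(f), on(a), on(c), on(e), ready(a,c)}
3. move(f,e)  →  {at(b), clear(b), clear(c), clear(f), linked(e), on(a), on(c), on(e), ready(a,c), ready(e,e)}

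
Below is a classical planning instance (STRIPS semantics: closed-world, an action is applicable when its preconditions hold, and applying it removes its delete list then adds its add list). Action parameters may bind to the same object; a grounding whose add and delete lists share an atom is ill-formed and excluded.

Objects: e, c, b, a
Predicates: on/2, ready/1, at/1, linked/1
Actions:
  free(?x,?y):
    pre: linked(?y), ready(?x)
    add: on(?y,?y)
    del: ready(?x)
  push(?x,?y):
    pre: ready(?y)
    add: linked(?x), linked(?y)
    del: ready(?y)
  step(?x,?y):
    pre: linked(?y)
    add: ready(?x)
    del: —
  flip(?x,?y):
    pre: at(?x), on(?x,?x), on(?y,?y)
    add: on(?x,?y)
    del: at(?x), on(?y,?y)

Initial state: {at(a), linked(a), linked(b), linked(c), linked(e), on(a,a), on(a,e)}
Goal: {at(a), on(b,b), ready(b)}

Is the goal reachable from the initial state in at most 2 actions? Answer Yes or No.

No

1. step(e,e)  →  {at(a), linked(a), linked(b), linked(c), linked(e), on(a,a), on(a,e), ready(e)}
2. free(e,b)  →  {at(a), linked(a), linked(b), linked(c), linked(e), on(a,a), on(a,e), on(b,b)}
3. step(b,e)  →  {at(a), linked(a), linked(b), linked(c), linked(e), on(a,a), on(a,e), on(b,b), ready(b)}
optimal plan length = 3; 3 > 2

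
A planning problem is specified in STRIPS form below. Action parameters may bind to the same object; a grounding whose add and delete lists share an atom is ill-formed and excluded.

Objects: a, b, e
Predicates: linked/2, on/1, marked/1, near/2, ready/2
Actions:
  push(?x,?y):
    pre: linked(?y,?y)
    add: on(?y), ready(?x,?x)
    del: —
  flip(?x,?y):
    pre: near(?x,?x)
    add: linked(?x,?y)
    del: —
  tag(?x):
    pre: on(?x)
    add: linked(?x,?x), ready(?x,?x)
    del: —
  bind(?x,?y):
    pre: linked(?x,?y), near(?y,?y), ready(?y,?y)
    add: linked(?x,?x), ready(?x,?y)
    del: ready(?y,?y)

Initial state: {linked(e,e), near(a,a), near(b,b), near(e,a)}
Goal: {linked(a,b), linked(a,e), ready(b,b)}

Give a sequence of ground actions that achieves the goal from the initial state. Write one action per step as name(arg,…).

1. push(b,e)  →  {linked(e,e), near(a,a), near(b,b), near(e,a), on(e), ready(b,b)}
2. flip(a,b)  →  {linked(a,b), linked(e,e), near(a,a), near(b,b), near(e,a), on(e), ready(b,b)}
3. flip(a,e)  →  {linked(a,b), linked(a,e), linked(e,e), near(a,a), near(b,b), near(e,a), on(e), ready(b,b)}

push(b,e); flip(a,b); flip(a,e)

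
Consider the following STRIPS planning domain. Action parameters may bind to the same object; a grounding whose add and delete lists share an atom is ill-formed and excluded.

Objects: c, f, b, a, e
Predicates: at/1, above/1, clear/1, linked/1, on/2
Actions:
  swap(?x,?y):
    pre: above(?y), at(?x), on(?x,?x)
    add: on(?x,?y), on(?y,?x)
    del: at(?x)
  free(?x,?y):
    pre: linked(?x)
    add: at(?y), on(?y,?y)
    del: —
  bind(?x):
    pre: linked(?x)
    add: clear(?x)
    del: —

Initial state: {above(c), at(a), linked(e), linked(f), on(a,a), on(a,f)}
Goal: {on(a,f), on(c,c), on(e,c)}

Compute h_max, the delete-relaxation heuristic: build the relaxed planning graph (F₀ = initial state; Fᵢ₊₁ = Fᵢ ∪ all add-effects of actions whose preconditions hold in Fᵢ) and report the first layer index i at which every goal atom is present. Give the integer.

2

F0 = init (6 atoms)
F1 = F0 ∪ {at(b), at(c), at(e), at(f), clear(e), clear(f), on(a,c), on(b,b), on(c,a), on(c,c), on(e,e), on(f,f)}  (18 atoms)
F2 = F1 ∪ {on(b,c), on(c,b), on(c,e), on(c,f), on(e,c), on(f,c)}  (24 atoms)
goal ⊆ F2  ⇒  h_max = 2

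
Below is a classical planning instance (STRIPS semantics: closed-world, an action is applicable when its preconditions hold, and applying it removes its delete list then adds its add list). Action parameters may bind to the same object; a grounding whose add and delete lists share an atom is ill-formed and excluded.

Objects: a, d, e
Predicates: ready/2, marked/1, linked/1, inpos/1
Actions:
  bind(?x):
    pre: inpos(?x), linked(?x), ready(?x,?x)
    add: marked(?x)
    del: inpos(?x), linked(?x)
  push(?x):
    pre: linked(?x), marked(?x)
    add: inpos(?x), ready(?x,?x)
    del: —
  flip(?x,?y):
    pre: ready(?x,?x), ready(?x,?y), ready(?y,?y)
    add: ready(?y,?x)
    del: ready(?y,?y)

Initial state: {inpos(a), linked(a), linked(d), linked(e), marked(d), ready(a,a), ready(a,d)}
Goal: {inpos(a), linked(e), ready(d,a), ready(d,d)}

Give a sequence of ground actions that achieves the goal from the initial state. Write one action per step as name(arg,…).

1. push(d)  →  {inpos(a), inpos(d), linked(a), linked(d), linked(e), marked(d), ready(a,a), ready(a,d), ready(d,d)}
2. flip(a,d)  →  {inpos(a), inpos(d), linked(a), linked(d), linked(e), marked(d), ready(a,a), ready(a,d), ready(d,a)}
3. push(d)  →  {inpos(a), inpos(d), linked(a), linked(d), linked(e), marked(d), ready(a,a), ready(a,d), ready(d,a), ready(d,d)}

push(d); flip(a,d); push(d)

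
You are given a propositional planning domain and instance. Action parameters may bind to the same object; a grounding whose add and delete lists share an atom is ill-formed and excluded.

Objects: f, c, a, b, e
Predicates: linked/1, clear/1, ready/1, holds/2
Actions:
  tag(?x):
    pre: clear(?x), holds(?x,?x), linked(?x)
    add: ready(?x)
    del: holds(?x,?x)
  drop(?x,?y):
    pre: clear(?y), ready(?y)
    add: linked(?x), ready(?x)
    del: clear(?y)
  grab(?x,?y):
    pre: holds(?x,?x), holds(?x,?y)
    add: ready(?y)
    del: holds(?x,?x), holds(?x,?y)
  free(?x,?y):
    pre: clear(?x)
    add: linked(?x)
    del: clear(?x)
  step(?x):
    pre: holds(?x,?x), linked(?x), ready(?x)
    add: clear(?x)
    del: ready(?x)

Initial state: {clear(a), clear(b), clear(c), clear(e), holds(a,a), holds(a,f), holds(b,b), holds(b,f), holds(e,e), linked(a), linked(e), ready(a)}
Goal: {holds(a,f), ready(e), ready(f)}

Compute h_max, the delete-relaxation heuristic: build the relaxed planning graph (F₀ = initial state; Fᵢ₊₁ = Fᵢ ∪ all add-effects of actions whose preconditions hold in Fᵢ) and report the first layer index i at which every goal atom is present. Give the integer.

1

F0 = init (12 atoms)
F1 = F0 ∪ {linked(b), linked(c), linked(f), ready(b), ready(c), ready(e), ready(f)}  (19 atoms)
goal ⊆ F1  ⇒  h_max = 1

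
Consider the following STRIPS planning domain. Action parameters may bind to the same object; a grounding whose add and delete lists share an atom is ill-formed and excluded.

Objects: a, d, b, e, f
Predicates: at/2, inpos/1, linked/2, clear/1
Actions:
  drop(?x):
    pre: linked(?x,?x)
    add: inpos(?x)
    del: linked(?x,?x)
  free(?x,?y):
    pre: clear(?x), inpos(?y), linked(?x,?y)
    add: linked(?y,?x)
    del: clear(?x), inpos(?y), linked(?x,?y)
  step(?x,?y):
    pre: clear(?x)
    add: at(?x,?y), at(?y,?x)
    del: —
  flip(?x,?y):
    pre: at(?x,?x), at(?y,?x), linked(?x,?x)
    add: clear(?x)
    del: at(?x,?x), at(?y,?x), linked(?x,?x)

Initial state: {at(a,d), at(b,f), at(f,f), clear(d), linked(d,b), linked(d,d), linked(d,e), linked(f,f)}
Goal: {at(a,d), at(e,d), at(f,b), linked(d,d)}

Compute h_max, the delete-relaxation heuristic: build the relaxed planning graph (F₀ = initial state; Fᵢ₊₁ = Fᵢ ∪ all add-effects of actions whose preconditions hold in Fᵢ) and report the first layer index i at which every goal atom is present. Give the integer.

2

F0 = init (8 atoms)
F1 = F0 ∪ {at(b,d), at(d,a), at(d,b), at(d,d), at(d,e), at(d,f), at(e,d), at(f,d), clear(f), inpos(d), inpos(f)}  (19 atoms)
F2 = F1 ∪ {at(a,f), at(e,f), at(f,a), at(f,b), at(f,e)}  (24 atoms)
goal ⊆ F2  ⇒  h_max = 2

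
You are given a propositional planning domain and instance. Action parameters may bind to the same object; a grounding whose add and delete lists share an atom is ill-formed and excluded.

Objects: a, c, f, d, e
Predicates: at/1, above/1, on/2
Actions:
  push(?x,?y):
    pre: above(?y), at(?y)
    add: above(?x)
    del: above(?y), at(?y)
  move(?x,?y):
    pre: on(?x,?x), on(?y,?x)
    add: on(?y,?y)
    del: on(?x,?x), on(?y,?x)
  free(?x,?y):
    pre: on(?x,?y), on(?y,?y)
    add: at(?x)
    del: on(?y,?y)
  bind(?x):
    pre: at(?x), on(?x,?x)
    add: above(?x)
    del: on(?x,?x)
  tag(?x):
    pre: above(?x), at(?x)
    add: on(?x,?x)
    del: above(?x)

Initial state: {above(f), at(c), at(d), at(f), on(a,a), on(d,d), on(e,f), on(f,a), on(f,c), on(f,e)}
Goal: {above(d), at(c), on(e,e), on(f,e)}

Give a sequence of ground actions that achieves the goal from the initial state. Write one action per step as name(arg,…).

push(d,f); move(a,f); move(f,e)

1. push(d,f)  →  {above(d), at(c), at(d), on(a,a), on(d,d), on(e,f), on(f,a), on(f,c), on(f,e)}
2. move(a,f)  →  {above(d), at(c), at(d), on(d,d), on(e,f), on(f,c), on(f,e), on(f,f)}
3. move(f,e)  →  {above(d), at(c), at(d), on(d,d), on(e,e), on(f,c), on(f,e)}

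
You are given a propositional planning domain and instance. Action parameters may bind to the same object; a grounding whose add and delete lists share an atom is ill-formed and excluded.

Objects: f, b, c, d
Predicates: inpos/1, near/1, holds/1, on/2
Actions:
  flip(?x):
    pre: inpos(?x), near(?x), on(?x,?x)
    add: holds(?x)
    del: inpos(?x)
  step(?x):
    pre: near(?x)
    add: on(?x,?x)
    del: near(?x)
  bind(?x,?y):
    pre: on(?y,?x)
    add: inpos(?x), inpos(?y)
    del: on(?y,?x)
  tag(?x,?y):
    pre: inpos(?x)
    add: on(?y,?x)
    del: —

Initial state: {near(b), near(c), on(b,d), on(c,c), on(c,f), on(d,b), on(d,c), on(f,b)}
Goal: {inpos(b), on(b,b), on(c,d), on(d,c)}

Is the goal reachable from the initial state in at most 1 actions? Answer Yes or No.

No

1. step(b)  →  {near(c), on(b,b), on(b,d), on(c,c), on(c,f), on(d,b), on(d,c), on(f,b)}
2. bind(b,d)  →  {inpos(b), inpos(d), near(c), on(b,b), on(b,d), on(c,c), on(c,f), on(d,c), on(f,b)}
3. tag(d,c)  →  {inpos(b), inpos(d), near(c), on(b,b), on(b,d), on(c,c), on(c,d), on(c,f), on(d,c), on(f,b)}
optimal plan length = 3; 3 > 1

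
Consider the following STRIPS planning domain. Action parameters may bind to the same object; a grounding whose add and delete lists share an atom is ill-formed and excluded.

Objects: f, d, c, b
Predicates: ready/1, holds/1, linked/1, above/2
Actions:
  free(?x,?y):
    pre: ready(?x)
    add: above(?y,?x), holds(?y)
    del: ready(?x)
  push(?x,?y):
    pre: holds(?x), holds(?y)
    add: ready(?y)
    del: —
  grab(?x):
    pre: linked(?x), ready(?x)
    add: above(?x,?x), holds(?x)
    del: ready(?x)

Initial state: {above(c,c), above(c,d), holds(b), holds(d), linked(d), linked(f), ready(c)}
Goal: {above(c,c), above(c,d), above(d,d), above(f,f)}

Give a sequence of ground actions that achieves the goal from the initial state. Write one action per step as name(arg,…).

free(c,f); push(f,f); free(f,f); push(f,d); free(d,d)

1. free(c,f)  →  {above(c,c), above(c,d), above(f,c), holds(b), holds(d), holds(f), linked(d), linked(f)}
2. push(f,f)  →  {above(c,c), above(c,d), above(f,c), holds(b), holds(d), holds(f), linked(d), linked(f), ready(f)}
3. free(f,f)  →  {above(c,c), above(c,d), above(f,c), above(f,f), holds(b), holds(d), holds(f), linked(d), linked(f)}
4. push(f,d)  →  {above(c,c), above(c,d), above(f,c), above(f,f), holds(b), holds(d), holds(f), linked(d), linked(f), ready(d)}
5. free(d,d)  →  {above(c,c), above(c,d), above(d,d), above(f,c), above(f,f), holds(b), holds(d), holds(f), linked(d), linked(f)}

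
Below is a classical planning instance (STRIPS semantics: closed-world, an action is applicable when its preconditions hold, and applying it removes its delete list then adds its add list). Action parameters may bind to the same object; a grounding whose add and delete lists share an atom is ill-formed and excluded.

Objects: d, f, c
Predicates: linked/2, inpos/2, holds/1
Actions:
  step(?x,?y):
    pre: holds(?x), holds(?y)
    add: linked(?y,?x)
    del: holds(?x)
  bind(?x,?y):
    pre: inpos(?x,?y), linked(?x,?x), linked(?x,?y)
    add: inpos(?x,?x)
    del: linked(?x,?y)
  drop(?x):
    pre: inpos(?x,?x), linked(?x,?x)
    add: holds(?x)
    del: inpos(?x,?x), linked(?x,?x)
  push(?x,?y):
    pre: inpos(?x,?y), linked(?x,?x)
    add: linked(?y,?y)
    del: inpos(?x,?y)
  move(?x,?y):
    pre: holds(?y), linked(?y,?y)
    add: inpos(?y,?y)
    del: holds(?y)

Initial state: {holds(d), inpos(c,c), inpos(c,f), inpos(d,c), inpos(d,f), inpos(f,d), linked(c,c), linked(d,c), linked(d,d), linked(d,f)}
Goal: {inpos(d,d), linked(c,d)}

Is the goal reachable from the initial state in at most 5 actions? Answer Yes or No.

Yes

1. bind(d,f)  →  {holds(d), inpos(c,c), inpos(c,f), inpos(d,c), inpos(d,d), inpos(d,f), inpos(f,d), linked(c,c), linked(d,c), linked(d,d)}
2. drop(c)  →  {holds(c), holds(d), inpos(c,f), inpos(d,c), inpos(d,d), inpos(d,f), inpos(f,d), linked(d,c), linked(d,d)}
3. step(d,c)  →  {holds(c), inpos(c,f), inpos(d,c), inpos(d,d), inpos(d,f), inpos(f,d), linked(c,d), linked(d,c), linked(d,d)}
optimal plan length = 3; 3 ≤ 5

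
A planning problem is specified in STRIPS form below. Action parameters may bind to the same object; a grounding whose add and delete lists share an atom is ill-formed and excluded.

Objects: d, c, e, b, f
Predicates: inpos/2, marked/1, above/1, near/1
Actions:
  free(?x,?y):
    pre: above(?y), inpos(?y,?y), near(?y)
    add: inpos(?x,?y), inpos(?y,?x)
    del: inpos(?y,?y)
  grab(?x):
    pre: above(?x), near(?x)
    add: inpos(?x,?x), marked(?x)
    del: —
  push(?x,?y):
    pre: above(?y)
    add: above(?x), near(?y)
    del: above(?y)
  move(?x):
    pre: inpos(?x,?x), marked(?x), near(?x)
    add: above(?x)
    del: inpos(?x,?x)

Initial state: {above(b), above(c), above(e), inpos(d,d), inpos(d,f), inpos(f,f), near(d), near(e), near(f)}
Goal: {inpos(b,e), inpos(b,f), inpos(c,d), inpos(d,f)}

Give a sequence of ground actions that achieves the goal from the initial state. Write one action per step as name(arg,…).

1. grab(e)  →  {above(b), above(c), above(e), inpos(d,d), inpos(d,f), inpos(e,e), inpos(f,f), marked(e), near(d), near(e), near(f)}
2. free(b,e)  →  {above(b), above(c), above(e), inpos(b,e), inpos(d,d), inpos(d,f), inpos(e,b), inpos(f,f), marked(e), near(d), near(e), near(f)}
3. push(d,c)  →  {above(b), above(d), above(e), inpos(b,e), inpos(d,d), inpos(d,f), inpos(e,b), inpos(f,f), marked(e), near(c), near(d), near(e), near(f)}
4. free(c,d)  →  {above(b), above(d), above(e), inpos(b,e), inpos(c,d), inpos(d,c), inpos(d,f), inpos(e,b), inpos(f,f), marked(e), near(c), near(d), near(e), near(f)}
5. push(f,d)  →  {above(b), above(e), above(f), inpos(b,e), inpos(c,d), inpos(d,c), inpos(d,f), inpos(e,b), inpos(f,f), marked(e), near(c), near(d), near(e), near(f)}
6. free(b,f)  →  {above(b), above(e), above(f), inpos(b,e), inpos(b,f), inpos(c,d), inpos(d,c), inpos(d,f), inpos(e,b), inpos(f,b), marked(e), near(c), near(d), near(e), near(f)}

grab(e); free(b,e); push(d,c); free(c,d); push(f,d); free(b,f)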